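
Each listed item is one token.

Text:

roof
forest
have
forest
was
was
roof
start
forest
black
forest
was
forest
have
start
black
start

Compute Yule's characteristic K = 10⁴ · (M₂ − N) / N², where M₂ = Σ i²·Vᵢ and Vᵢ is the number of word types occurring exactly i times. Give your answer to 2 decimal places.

1314.88

Frequencies: forest:5, was:3, start:3, roof:2, have:2, black:2
N = 17. Frequency spectrum: V_2=3, V_3=2, V_5=1
M₂ = 2²·3 + 3²·2 + 5²·1 = 55
K = 10000 × (55 − 17) / 17² = 1314.88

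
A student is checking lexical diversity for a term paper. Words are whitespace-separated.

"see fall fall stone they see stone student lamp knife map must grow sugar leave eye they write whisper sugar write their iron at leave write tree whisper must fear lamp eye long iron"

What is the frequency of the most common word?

Frequencies: write:3, see:2, fall:2, stone:2, they:2, lamp:2, must:2, sugar:2, leave:2, eye:2, whisper:2, iron:2, student:1, knife:1, map:1, grow:1, their:1, at:1, tree:1, fear:1, … (1 more, each freq 1)
Most common: 'write' with frequency 3.

3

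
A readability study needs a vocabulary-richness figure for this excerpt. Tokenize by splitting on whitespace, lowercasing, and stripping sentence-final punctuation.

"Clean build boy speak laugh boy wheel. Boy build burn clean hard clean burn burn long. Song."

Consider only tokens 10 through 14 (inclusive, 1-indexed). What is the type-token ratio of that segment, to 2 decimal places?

Segment tokens 10–14: burn, clean, hard, clean, burn
Segment N = 5, segment V = 3.
TTR = 3 / 5 = 0.60

0.60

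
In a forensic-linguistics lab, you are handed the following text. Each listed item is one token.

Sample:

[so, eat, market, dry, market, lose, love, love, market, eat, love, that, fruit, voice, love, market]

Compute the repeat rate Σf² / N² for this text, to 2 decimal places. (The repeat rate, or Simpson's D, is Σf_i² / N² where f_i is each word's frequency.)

0.16

Frequencies: market:4, love:4, eat:2, so:1, dry:1, lose:1, that:1, fruit:1, voice:1
Σf² = 42; N² = 256
Repeat rate = 42 / 256 = 0.16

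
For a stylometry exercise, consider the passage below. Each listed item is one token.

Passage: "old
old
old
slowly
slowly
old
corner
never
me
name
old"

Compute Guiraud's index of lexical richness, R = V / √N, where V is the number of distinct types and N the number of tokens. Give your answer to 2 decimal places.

1.81

N = 11, V = 6.
√N = 3.316625
R = 6 / 3.316625 = 1.81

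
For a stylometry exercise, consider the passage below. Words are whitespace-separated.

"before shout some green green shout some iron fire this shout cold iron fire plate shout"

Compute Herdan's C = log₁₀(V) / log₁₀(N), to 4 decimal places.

N = 16, V = 9.
log₁₀(V) = 0.954243, log₁₀(N) = 1.204120
C = 0.954243 / 1.204120 = 0.7925

0.7925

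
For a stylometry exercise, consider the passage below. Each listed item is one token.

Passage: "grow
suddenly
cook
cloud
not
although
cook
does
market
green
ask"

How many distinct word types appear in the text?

Distinct types: {although, ask, cloud, cook, does, green, grow, market, not, suddenly}
V = 10

10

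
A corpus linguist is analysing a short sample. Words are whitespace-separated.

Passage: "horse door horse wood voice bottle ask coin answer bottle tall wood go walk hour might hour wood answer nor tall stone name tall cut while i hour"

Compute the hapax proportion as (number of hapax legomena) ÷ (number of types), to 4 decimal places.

Frequencies: wood:3, tall:3, hour:3, horse:2, bottle:2, answer:2, door:1, voice:1, ask:1, coin:1, go:1, walk:1, might:1, nor:1, stone:1, name:1, cut:1, while:1, i:1
Hapax count = 13; type count = 19.
Ratio = 13 / 19 = 0.6842

0.6842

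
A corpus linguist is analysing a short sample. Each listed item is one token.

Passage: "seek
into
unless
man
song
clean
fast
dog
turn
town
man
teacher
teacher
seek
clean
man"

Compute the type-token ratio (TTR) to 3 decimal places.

N = 16 tokens, V = 11 types.
TTR = V / N = 11 / 16 = 0.688

0.688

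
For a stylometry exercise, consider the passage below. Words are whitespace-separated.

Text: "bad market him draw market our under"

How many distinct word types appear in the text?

6

Distinct types: {bad, draw, him, market, our, under}
V = 6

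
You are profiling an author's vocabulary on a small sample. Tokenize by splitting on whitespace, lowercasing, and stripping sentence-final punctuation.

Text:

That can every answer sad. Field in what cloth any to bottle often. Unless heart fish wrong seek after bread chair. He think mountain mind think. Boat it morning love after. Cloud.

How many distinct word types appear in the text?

Distinct types: {after, answer, any, boat, bottle, bread, can, chair, cloth, cloud, every, field, fish, he, heart, in, it, love, mind, morning, mountain, often, sad, seek, that, think, to, unless, what, wrong}
V = 30

30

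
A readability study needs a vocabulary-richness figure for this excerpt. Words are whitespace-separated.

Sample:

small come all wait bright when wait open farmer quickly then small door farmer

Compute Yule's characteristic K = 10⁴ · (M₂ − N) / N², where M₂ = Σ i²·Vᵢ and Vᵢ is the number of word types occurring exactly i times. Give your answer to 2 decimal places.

Frequencies: small:2, wait:2, farmer:2, come:1, all:1, bright:1, when:1, open:1, quickly:1, then:1, door:1
N = 14. Frequency spectrum: V_1=8, V_2=3
M₂ = 1²·8 + 2²·3 = 20
K = 10000 × (20 − 14) / 14² = 306.12

306.12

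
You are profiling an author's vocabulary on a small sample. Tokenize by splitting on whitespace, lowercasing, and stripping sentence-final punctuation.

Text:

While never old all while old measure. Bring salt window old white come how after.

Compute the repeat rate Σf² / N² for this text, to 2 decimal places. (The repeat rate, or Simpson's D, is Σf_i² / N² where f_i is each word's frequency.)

0.10

Frequencies: old:3, while:2, never:1, all:1, measure:1, bring:1, salt:1, window:1, white:1, come:1, how:1, after:1
Σf² = 23; N² = 225
Repeat rate = 23 / 225 = 0.10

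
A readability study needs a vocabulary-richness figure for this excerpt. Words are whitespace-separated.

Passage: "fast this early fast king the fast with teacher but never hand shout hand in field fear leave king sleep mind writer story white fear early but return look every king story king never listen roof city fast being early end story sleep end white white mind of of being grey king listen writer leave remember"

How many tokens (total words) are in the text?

56

Tokens: fast, this, early, fast, king, the, fast, with, teacher, but, never, hand, shout, hand, in, field, fear, leave, king, sleep, mind, writer, story, white, fear, early, but, return, look, every, king, story, king, never, listen, roof, city, fast, being, early, end, story, sleep, end, white, white, mind, of, of, being, grey, king, listen, writer, leave, remember
N = 56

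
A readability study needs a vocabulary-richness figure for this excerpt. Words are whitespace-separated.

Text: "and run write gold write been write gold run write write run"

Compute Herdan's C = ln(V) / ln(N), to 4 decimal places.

0.6477

N = 12, V = 5.
ln(V) = 1.609438, ln(N) = 2.484907
C = 1.609438 / 2.484907 = 0.6477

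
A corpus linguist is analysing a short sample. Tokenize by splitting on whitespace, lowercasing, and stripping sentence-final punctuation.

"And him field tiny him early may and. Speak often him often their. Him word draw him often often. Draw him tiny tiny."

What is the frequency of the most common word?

6

Frequencies: him:6, often:4, tiny:3, and:2, draw:2, field:1, early:1, may:1, speak:1, their:1, word:1
Most common: 'him' with frequency 6.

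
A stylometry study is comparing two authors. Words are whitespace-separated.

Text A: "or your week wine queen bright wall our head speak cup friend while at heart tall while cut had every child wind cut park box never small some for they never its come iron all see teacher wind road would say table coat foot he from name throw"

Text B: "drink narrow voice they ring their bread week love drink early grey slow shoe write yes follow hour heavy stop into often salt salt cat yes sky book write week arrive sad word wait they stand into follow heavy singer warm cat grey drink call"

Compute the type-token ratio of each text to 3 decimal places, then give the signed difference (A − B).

0.184

TTR(A) = 44/48 = 0.917
TTR(B) = 33/45 = 0.733
Difference = 0.917 − 0.733 = 0.184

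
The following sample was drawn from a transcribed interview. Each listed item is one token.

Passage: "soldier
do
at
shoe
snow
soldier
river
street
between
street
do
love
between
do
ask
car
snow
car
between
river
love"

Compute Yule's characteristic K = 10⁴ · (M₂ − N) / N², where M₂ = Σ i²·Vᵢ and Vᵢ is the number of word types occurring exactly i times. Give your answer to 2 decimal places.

Frequencies: do:3, between:3, soldier:2, snow:2, river:2, street:2, love:2, car:2, at:1, shoe:1, ask:1
N = 21. Frequency spectrum: V_1=3, V_2=6, V_3=2
M₂ = 1²·3 + 2²·6 + 3²·2 = 45
K = 10000 × (45 − 21) / 21² = 544.22

544.22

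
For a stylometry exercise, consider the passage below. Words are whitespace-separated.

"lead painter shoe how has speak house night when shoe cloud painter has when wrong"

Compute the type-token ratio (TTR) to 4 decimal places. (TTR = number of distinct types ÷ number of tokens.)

0.7333

N = 15 tokens, V = 11 types.
TTR = V / N = 11 / 15 = 0.7333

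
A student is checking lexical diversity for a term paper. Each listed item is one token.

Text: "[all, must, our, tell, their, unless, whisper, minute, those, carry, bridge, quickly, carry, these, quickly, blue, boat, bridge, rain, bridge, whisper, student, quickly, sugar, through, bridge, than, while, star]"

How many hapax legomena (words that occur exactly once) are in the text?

Frequencies: bridge:4, quickly:3, whisper:2, carry:2, all:1, must:1, our:1, tell:1, their:1, unless:1, minute:1, those:1, these:1, blue:1, boat:1, rain:1, student:1, sugar:1, through:1, than:1, … (2 more, each freq 1)
Hapax (freq=1): all, blue, boat, minute, must, our, rain, star, student, sugar, tell, than, their, these, those, through, unless, while

18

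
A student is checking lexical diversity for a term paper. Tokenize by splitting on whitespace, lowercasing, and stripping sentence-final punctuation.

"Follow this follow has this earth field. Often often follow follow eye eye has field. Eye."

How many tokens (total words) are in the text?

Tokens: follow, this, follow, has, this, earth, field, often, often, follow, follow, eye, eye, has, field, eye
N = 16

16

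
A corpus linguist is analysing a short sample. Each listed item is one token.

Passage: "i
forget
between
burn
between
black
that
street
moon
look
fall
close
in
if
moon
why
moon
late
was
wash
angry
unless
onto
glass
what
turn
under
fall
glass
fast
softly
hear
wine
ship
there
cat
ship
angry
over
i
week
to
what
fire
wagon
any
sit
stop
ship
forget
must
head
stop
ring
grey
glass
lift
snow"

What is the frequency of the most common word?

Frequencies: moon:3, glass:3, ship:3, i:2, forget:2, between:2, fall:2, angry:2, what:2, stop:2, burn:1, black:1, that:1, street:1, look:1, close:1, in:1, if:1, why:1, late:1, … (25 more, each freq 1)
Most common: 'moon' with frequency 3.

3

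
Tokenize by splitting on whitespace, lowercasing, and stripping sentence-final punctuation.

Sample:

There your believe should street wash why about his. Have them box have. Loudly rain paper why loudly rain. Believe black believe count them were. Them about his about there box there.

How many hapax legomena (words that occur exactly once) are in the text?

8

Frequencies: there:3, believe:3, about:3, them:3, why:2, his:2, have:2, box:2, loudly:2, rain:2, your:1, should:1, street:1, wash:1, paper:1, black:1, count:1, were:1
Hapax (freq=1): black, count, paper, should, street, wash, were, your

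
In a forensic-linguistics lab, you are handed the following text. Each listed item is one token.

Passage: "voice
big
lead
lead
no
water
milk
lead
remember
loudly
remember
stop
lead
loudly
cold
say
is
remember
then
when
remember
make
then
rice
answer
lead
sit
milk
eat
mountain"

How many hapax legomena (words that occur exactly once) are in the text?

15

Frequencies: lead:5, remember:4, milk:2, loudly:2, then:2, voice:1, big:1, no:1, water:1, stop:1, cold:1, say:1, is:1, when:1, make:1, rice:1, answer:1, sit:1, eat:1, mountain:1
Hapax (freq=1): answer, big, cold, eat, is, make, mountain, no, rice, say, sit, stop, voice, water, when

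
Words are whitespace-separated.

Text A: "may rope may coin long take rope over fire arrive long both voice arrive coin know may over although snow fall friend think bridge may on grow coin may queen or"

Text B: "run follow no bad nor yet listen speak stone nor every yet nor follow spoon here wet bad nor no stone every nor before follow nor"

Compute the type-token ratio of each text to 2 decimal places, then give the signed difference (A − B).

0.14

TTR(A) = 21/31 = 0.68
TTR(B) = 14/26 = 0.54
Difference = 0.68 − 0.54 = 0.14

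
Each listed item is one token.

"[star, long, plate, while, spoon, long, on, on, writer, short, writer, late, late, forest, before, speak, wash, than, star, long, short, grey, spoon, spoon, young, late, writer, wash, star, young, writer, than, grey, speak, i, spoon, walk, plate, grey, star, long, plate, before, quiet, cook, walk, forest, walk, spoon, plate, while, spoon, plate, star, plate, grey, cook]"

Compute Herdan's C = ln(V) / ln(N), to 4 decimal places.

N = 57, V = 20.
ln(V) = 2.995732, ln(N) = 4.043051
C = 2.995732 / 4.043051 = 0.7410

0.7410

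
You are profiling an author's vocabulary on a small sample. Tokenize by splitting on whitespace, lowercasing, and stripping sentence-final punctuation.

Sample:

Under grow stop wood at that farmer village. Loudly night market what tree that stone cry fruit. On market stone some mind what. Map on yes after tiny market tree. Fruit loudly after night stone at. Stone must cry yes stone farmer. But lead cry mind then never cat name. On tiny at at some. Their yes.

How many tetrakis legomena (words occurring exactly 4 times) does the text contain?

1

Frequencies: stone:5, at:4, market:3, cry:3, on:3, yes:3, that:2, farmer:2, loudly:2, night:2, what:2, tree:2, fruit:2, some:2, mind:2, after:2, tiny:2, under:1, grow:1, stop:1, … (11 more, each freq 1)
Words with frequency 4: at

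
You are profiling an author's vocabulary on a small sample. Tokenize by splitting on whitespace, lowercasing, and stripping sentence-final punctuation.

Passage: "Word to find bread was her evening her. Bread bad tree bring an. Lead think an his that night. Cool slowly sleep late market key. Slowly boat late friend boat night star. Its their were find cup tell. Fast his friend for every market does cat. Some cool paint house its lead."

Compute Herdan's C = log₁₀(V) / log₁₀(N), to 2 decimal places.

0.92

N = 52, V = 38.
log₁₀(V) = 1.579784, log₁₀(N) = 1.716003
C = 1.579784 / 1.716003 = 0.92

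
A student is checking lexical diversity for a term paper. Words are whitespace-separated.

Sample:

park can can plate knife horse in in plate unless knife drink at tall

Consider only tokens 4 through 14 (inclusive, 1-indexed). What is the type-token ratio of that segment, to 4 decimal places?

0.7273

Segment tokens 4–14: plate, knife, horse, in, in, plate, unless, knife, drink, at, tall
Segment N = 11, segment V = 8.
TTR = 8 / 11 = 0.7273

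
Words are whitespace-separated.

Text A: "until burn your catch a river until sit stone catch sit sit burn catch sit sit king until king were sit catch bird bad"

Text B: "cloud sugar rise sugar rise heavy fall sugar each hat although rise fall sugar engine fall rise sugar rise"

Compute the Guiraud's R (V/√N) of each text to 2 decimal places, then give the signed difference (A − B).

0.39

A: V=12, N=24, R=2.45
B: V=9, N=19, R=2.06
Difference = 2.45 − 2.06 = 0.39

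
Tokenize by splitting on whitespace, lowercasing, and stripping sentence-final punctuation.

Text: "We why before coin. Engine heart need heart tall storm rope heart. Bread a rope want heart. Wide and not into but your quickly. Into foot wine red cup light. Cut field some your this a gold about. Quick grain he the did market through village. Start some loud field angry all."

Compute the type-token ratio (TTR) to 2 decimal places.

0.83

N = 52 tokens, V = 43 types.
TTR = V / N = 43 / 52 = 0.83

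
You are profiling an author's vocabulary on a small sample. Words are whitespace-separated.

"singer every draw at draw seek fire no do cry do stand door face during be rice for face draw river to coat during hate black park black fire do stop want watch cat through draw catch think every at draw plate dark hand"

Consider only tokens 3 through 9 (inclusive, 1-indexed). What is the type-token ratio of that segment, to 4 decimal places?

Segment tokens 3–9: draw, at, draw, seek, fire, no, do
Segment N = 7, segment V = 6.
TTR = 6 / 7 = 0.8571

0.8571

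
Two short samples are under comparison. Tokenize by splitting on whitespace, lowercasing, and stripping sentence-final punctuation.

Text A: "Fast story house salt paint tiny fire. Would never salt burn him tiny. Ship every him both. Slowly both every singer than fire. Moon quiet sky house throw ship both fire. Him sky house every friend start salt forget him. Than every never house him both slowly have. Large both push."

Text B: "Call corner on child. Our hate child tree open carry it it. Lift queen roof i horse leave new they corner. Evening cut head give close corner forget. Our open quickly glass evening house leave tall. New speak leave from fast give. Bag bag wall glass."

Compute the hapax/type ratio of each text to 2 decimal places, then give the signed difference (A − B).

-0.11

A: hapax=15, V=27, ratio=0.56
B: hapax=22, V=33, ratio=0.67
Difference = 0.56 − 0.67 = -0.11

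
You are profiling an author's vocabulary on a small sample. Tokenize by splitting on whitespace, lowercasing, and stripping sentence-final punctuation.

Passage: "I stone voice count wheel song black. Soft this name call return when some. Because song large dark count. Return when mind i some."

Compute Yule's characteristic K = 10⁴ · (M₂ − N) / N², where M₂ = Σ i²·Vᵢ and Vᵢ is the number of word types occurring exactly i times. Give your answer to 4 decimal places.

Frequencies: i:2, count:2, song:2, return:2, when:2, some:2, stone:1, voice:1, wheel:1, black:1, soft:1, this:1, name:1, call:1, because:1, large:1, dark:1, mind:1
N = 24. Frequency spectrum: V_1=12, V_2=6
M₂ = 1²·12 + 2²·6 = 36
K = 10000 × (36 − 24) / 24² = 208.3333

208.3333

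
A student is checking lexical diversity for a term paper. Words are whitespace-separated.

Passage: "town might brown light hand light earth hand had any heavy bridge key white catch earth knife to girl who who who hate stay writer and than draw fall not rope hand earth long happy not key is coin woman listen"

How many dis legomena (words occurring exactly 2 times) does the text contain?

Frequencies: hand:3, earth:3, who:3, light:2, key:2, not:2, town:1, might:1, brown:1, had:1, any:1, heavy:1, bridge:1, white:1, catch:1, knife:1, to:1, girl:1, hate:1, stay:1, … (12 more, each freq 1)
Words with frequency 2: key, light, not

3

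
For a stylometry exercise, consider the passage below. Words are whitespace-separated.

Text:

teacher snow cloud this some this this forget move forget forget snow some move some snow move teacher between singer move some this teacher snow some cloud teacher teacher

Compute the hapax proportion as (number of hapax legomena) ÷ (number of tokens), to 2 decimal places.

Frequencies: teacher:5, some:5, snow:4, this:4, move:4, forget:3, cloud:2, between:1, singer:1
Hapax count = 2; token count = 29.
Ratio = 2 / 29 = 0.07

0.07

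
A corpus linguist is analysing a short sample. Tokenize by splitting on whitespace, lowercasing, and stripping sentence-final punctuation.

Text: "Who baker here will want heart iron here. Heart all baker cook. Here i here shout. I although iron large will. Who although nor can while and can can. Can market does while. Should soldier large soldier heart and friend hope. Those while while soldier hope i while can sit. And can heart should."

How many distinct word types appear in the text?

25

Distinct types: {all, although, and, baker, can, cook, does, friend, heart, here, hope, i, iron, large, market, nor, should, shout, sit, soldier, those, want, while, who, will}
V = 25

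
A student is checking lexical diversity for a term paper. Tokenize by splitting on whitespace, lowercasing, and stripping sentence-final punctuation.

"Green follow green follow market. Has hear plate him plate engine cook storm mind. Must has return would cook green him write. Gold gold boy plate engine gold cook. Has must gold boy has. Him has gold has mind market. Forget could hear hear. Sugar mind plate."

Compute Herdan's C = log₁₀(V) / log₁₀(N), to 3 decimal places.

0.778

N = 47, V = 20.
log₁₀(V) = 1.301030, log₁₀(N) = 1.672098
C = 1.301030 / 1.672098 = 0.778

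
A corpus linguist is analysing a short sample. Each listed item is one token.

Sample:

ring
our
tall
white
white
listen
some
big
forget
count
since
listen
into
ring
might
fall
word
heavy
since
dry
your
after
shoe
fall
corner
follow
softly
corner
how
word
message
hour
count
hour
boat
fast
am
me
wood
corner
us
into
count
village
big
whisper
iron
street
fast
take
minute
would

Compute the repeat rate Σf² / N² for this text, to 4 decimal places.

0.0311

Frequencies: count:3, corner:3, ring:2, white:2, listen:2, big:2, since:2, into:2, fall:2, word:2, hour:2, fast:2, our:1, tall:1, some:1, forget:1, might:1, heavy:1, dry:1, your:1, … (18 more, each freq 1)
Σf² = 84; N² = 2704
Repeat rate = 84 / 2704 = 0.0311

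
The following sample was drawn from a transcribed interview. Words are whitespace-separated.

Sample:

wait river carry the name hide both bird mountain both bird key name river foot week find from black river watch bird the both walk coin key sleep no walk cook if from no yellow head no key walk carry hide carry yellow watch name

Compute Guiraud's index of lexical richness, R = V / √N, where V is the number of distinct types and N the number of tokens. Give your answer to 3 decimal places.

N = 45, V = 24.
√N = 6.708204
R = 24 / 6.708204 = 3.578

3.578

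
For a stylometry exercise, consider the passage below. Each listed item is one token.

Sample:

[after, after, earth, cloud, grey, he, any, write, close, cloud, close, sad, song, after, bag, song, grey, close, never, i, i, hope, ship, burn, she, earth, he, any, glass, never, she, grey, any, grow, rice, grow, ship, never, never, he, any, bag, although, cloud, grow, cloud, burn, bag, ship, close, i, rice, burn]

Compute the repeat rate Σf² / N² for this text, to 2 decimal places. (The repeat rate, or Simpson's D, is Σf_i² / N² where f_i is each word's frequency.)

Frequencies: cloud:4, any:4, close:4, never:4, after:3, grey:3, he:3, bag:3, i:3, ship:3, burn:3, grow:3, earth:2, song:2, she:2, rice:2, write:1, sad:1, hope:1, glass:1, … (1 more, each freq 1)
Σf² = 157; N² = 2809
Repeat rate = 157 / 2809 = 0.06

0.06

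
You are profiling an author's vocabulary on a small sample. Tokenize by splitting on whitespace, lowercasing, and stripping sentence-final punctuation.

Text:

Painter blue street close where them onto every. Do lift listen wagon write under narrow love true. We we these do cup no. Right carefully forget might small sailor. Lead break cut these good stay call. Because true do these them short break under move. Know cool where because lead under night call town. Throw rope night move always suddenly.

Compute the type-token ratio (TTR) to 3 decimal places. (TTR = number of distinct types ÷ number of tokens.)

0.733

N = 60 tokens, V = 44 types.
TTR = V / N = 44 / 60 = 0.733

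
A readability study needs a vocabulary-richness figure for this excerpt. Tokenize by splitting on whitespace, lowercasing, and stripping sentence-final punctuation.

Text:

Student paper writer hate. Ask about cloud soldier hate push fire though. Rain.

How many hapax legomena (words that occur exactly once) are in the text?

11

Frequencies: hate:2, student:1, paper:1, writer:1, ask:1, about:1, cloud:1, soldier:1, push:1, fire:1, though:1, rain:1
Hapax (freq=1): about, ask, cloud, fire, paper, push, rain, soldier, student, though, writer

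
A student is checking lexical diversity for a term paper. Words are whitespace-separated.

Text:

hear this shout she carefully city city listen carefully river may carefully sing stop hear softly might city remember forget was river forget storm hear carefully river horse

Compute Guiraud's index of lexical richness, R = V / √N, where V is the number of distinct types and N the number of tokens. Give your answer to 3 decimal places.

N = 28, V = 18.
√N = 5.291503
R = 18 / 5.291503 = 3.402

3.402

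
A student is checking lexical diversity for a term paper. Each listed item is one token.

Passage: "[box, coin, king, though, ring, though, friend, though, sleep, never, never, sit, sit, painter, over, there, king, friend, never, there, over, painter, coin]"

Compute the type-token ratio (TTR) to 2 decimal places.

N = 23 tokens, V = 12 types.
TTR = V / N = 12 / 23 = 0.52

0.52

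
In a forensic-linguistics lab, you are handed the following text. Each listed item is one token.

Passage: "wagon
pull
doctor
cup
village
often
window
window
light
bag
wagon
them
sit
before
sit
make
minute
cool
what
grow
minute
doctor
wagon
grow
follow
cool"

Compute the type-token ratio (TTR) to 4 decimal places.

N = 26 tokens, V = 18 types.
TTR = V / N = 18 / 26 = 0.6923

0.6923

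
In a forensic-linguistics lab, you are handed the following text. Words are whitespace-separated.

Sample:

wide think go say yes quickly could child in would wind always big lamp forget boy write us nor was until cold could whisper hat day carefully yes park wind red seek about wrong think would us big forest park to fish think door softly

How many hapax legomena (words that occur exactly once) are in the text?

28

Frequencies: think:3, yes:2, could:2, would:2, wind:2, big:2, us:2, park:2, wide:1, go:1, say:1, quickly:1, child:1, in:1, always:1, lamp:1, forget:1, boy:1, write:1, nor:1, … (16 more, each freq 1)
Hapax (freq=1): about, always, boy, carefully, child, cold, day, door, fish, forest, forget, go, hat, in, lamp, nor, quickly, red, say, seek, softly, to, until, was, whisper, wide, write, wrong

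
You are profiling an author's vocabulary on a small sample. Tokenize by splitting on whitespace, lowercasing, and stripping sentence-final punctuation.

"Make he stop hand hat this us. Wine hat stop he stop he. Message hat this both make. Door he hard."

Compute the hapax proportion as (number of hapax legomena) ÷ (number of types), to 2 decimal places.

0.58

Frequencies: he:4, stop:3, hat:3, make:2, this:2, hand:1, us:1, wine:1, message:1, both:1, door:1, hard:1
Hapax count = 7; type count = 12.
Ratio = 7 / 12 = 0.58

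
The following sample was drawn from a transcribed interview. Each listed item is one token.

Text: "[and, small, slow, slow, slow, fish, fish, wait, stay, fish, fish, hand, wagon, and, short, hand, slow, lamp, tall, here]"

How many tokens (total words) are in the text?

20

Tokens: and, small, slow, slow, slow, fish, fish, wait, stay, fish, fish, hand, wagon, and, short, hand, slow, lamp, tall, here
N = 20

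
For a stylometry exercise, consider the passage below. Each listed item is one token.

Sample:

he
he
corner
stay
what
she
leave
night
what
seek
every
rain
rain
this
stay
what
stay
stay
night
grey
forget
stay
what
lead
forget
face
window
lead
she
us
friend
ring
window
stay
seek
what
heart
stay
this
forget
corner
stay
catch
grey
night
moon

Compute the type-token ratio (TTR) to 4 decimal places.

N = 46 tokens, V = 22 types.
TTR = V / N = 22 / 46 = 0.4783

0.4783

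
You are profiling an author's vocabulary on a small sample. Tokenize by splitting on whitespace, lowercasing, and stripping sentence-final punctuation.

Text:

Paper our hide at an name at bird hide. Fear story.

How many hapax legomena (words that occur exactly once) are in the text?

7

Frequencies: hide:2, at:2, paper:1, our:1, an:1, name:1, bird:1, fear:1, story:1
Hapax (freq=1): an, bird, fear, name, our, paper, story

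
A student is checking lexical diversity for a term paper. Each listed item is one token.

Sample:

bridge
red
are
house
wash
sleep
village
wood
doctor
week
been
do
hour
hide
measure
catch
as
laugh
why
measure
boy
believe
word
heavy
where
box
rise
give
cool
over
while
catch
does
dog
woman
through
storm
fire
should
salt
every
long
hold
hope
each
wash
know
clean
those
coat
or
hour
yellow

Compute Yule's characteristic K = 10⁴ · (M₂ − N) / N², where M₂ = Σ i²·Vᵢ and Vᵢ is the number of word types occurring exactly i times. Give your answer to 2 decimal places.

28.48

Frequencies: wash:2, hour:2, measure:2, catch:2, bridge:1, red:1, are:1, house:1, sleep:1, village:1, wood:1, doctor:1, week:1, been:1, do:1, hide:1, as:1, laugh:1, why:1, boy:1, … (29 more, each freq 1)
N = 53. Frequency spectrum: V_1=45, V_2=4
M₂ = 1²·45 + 2²·4 = 61
K = 10000 × (61 − 53) / 53² = 28.48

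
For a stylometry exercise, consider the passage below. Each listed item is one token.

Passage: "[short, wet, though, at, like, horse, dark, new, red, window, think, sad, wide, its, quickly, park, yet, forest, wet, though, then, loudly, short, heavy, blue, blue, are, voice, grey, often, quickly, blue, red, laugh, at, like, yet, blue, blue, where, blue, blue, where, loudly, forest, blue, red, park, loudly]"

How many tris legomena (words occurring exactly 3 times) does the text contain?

2

Frequencies: blue:8, red:3, loudly:3, short:2, wet:2, though:2, at:2, like:2, quickly:2, park:2, yet:2, forest:2, where:2, horse:1, dark:1, new:1, window:1, think:1, sad:1, wide:1, … (8 more, each freq 1)
Words with frequency 3: loudly, red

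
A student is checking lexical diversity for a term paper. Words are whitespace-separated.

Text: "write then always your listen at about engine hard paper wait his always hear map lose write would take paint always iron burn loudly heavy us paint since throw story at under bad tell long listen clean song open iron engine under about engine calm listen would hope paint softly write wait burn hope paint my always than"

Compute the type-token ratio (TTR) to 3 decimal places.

0.655

N = 58 tokens, V = 38 types.
TTR = V / N = 38 / 58 = 0.655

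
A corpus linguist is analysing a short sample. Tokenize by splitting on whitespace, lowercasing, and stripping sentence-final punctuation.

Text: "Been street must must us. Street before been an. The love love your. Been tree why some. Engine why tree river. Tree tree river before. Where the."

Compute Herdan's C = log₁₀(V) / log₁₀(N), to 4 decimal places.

N = 27, V = 15.
log₁₀(V) = 1.176091, log₁₀(N) = 1.431364
C = 1.176091 / 1.431364 = 0.8217

0.8217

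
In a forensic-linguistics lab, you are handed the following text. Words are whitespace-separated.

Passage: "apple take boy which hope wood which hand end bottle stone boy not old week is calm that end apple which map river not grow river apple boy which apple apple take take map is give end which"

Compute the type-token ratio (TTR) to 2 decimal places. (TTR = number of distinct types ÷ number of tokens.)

0.53

N = 38 tokens, V = 20 types.
TTR = V / N = 20 / 38 = 0.53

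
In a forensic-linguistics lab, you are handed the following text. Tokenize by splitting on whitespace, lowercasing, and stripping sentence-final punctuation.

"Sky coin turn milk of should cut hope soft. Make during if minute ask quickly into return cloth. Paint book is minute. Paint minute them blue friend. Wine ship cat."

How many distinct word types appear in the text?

27

Distinct types: {ask, blue, book, cat, cloth, coin, cut, during, friend, hope, if, into, is, make, milk, minute, of, paint, quickly, return, ship, should, sky, soft, them, turn, wine}
V = 27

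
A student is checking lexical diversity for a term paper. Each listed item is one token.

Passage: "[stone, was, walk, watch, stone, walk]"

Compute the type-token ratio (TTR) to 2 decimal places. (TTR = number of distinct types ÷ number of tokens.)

N = 6 tokens, V = 4 types.
TTR = V / N = 4 / 6 = 0.67

0.67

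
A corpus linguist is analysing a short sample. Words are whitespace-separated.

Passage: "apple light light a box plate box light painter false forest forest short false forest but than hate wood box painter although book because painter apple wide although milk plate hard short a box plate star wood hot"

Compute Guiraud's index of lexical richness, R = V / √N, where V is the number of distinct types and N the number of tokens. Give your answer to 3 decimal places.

3.407

N = 38, V = 21.
√N = 6.164414
R = 21 / 6.164414 = 3.407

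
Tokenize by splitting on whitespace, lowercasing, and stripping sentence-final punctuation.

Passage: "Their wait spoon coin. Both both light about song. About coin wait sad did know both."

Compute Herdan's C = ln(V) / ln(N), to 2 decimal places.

N = 16, V = 11.
ln(V) = 2.397895, ln(N) = 2.772589
C = 2.397895 / 2.772589 = 0.86

0.86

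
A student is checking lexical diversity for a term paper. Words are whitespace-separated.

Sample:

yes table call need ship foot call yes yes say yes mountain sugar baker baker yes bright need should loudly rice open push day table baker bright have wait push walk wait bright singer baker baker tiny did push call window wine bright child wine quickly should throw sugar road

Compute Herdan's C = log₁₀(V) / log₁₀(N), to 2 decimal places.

N = 50, V = 29.
log₁₀(V) = 1.462398, log₁₀(N) = 1.698970
C = 1.462398 / 1.698970 = 0.86

0.86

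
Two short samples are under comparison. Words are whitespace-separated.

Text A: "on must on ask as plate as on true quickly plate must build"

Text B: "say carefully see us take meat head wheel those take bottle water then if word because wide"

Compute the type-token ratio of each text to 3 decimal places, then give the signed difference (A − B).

-0.326

TTR(A) = 8/13 = 0.615
TTR(B) = 16/17 = 0.941
Difference = 0.615 − 0.941 = -0.326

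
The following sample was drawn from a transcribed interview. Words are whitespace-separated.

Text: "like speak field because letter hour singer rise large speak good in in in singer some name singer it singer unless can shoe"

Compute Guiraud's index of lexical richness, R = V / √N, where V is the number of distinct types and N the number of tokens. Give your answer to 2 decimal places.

3.54

N = 23, V = 17.
√N = 4.795832
R = 17 / 4.795832 = 3.54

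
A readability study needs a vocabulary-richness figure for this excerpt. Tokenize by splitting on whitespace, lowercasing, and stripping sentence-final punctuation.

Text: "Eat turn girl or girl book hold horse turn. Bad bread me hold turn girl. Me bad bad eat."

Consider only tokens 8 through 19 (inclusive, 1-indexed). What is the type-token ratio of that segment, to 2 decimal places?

Segment tokens 8–19: horse, turn, bad, bread, me, hold, turn, girl, me, bad, bad, eat
Segment N = 12, segment V = 8.
TTR = 8 / 12 = 0.67

0.67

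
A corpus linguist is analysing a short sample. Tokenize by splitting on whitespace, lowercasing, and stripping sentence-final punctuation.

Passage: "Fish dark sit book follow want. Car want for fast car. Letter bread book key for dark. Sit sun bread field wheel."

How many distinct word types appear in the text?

Distinct types: {book, bread, car, dark, fast, field, fish, follow, for, key, letter, sit, sun, want, wheel}
V = 15

15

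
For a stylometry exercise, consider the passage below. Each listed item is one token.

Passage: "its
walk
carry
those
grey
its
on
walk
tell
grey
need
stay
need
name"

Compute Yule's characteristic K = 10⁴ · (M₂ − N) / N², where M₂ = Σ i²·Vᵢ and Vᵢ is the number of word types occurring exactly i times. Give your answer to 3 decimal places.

Frequencies: its:2, walk:2, grey:2, need:2, carry:1, those:1, on:1, tell:1, stay:1, name:1
N = 14. Frequency spectrum: V_1=6, V_2=4
M₂ = 1²·6 + 2²·4 = 22
K = 10000 × (22 − 14) / 14² = 408.163

408.163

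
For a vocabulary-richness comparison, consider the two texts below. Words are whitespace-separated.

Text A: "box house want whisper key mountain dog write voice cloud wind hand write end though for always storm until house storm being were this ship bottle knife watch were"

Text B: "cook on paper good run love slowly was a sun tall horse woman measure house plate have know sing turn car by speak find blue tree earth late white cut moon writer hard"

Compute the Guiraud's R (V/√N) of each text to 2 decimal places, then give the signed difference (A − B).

A: V=25, N=29, R=4.64
B: V=33, N=33, R=5.74
Difference = 4.64 − 5.74 = -1.10

-1.10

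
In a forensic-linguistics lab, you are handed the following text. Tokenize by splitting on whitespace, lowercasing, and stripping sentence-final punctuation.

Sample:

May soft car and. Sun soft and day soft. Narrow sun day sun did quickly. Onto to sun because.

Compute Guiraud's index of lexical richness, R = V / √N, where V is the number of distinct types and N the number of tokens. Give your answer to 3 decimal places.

N = 19, V = 12.
√N = 4.358899
R = 12 / 4.358899 = 2.753

2.753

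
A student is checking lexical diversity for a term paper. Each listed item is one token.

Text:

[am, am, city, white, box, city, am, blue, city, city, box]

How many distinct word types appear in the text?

5

Distinct types: {am, blue, box, city, white}
V = 5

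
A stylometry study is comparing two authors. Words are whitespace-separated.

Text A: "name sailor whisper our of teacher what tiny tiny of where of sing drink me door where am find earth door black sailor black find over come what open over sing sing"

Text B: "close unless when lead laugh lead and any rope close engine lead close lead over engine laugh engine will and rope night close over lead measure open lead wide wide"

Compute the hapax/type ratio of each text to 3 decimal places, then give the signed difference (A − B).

0.033

A: hapax=10, V=20, ratio=0.500
B: hapax=7, V=15, ratio=0.467
Difference = 0.500 − 0.467 = 0.033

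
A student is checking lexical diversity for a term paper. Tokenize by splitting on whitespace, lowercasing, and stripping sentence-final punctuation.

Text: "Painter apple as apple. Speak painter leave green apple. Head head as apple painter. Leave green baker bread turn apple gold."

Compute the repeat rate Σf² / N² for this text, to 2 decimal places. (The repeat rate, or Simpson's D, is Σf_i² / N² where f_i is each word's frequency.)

0.12

Frequencies: apple:5, painter:3, as:2, leave:2, green:2, head:2, speak:1, baker:1, bread:1, turn:1, gold:1
Σf² = 55; N² = 441
Repeat rate = 55 / 441 = 0.12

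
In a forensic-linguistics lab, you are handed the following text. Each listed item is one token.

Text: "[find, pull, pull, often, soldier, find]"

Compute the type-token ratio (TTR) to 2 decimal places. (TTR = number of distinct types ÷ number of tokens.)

N = 6 tokens, V = 4 types.
TTR = V / N = 4 / 6 = 0.67

0.67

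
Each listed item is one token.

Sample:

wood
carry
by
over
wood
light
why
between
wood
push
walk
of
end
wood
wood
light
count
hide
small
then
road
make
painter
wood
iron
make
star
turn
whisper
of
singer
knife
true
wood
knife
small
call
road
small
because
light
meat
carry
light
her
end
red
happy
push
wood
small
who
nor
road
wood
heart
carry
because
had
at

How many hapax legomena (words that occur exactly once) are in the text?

25

Frequencies: wood:9, light:4, small:4, carry:3, road:3, push:2, of:2, end:2, make:2, knife:2, because:2, by:1, over:1, why:1, between:1, walk:1, count:1, hide:1, then:1, painter:1, … (16 more, each freq 1)
Hapax (freq=1): at, between, by, call, count, had, happy, heart, her, hide, iron, meat, nor, over, painter, red, singer, star, then, true, turn, walk, whisper, who, why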